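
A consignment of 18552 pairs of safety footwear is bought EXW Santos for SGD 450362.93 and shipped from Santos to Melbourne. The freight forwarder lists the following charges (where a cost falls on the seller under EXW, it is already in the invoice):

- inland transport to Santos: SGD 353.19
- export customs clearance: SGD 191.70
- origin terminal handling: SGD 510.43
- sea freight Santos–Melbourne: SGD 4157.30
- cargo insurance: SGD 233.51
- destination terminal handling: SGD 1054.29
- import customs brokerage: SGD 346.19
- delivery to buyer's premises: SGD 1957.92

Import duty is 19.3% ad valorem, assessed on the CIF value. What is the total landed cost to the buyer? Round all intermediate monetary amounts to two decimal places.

EXW: the seller makes goods available at their premises; the buyer bears all onward costs.
CIF value = EXW price + inland to port + export clearance + origin terminal + freight + insurance = 450362.93 + 353.19 + 191.70 + 510.43 + 4157.30 + 233.51 = 455809.06
Import duty = 455809.06 × 19.3% = 87971.15
Buyer bears: inland to port 353.19 + export clearance 191.70 + origin terminal 510.43 + freight 4157.30 + insurance 233.51 + destination terminal 1054.29 + brokerage 346.19 + delivery 1957.92 + duty 87971.15 = 96775.68
Landed cost = invoice 450362.93 + 96775.68 = 547138.61

Total landed cost: SGD 547138.61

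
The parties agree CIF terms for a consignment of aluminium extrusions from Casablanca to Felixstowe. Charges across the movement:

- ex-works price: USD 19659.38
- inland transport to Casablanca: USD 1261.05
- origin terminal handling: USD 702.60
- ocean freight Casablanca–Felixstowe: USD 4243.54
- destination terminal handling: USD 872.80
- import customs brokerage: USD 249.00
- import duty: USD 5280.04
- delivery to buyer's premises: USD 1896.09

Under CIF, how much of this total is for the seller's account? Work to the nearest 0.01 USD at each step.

Seller's account: USD 25866.57

CIF: the seller pays costs through ocean freight and marine insurance to the destination port.
Seller's account: goods 19659.38 + inland to port 1261.05 + origin terminal 702.60 + freight 4243.54 = 25866.57
Buyer's account: destination terminal 872.80 + brokerage 249.00 + duty 5280.04 + delivery 1896.09 = 8297.93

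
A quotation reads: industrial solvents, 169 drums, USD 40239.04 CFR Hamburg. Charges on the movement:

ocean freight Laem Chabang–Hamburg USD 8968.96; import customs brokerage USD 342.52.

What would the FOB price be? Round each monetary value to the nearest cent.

FOB price: USD 31270.08

Not relevant to the conversion: brokerage — on the buyer under both terms; not part of either seller's price.
From CFR to FOB, the seller no longer bears: freight.
FOB price = 40239.04 − 8968.96 = 31270.08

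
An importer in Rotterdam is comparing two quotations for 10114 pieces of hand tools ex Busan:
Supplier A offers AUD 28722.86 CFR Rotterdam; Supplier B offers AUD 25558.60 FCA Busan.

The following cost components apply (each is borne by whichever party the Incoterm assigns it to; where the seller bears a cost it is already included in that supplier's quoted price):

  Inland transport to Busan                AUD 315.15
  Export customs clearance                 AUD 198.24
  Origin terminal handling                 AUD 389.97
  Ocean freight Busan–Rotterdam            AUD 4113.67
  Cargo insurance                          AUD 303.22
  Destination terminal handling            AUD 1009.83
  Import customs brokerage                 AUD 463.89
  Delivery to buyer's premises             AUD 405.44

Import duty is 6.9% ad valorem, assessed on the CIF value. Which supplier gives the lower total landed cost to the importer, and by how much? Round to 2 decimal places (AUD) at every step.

Supplier A is cheaper by AUD 1431.80

Supplier A (CFR):
CIF value = CFR price + insurance = 28722.86 + 303.22 = 29026.08
Import duty = 29026.08 × 6.9% = 2002.80
Buyer bears (A): 303.22 + 1009.83 + 463.89 + 405.44 = 2182.38
Landed cost (A) = invoice 28722.86 + 2182.38 + duty 2002.80 = 32908.04
Supplier B (FCA):
CIF value = FCA price + origin terminal + freight + insurance = 25558.60 + 389.97 + 4113.67 + 303.22 = 30365.46
Import duty = 30365.46 × 6.9% = 2095.22
Buyer bears (B): 389.97 + 4113.67 + 303.22 + 1009.83 + 463.89 + 405.44 = 6686.02
Landed cost (B) = invoice 25558.60 + 6686.02 + duty 2095.22 = 34339.84
Difference = |32908.04 − 34339.84| = 1431.80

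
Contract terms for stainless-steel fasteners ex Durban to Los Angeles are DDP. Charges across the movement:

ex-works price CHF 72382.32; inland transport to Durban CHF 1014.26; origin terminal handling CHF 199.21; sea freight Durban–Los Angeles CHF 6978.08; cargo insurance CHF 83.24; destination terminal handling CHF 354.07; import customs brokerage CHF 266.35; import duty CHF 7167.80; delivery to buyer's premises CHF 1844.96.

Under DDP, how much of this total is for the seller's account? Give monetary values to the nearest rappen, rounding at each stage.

Seller's account: CHF 90290.29

DDP: the seller bears all costs including import duty.
Seller's account: goods 72382.32 + inland to port 1014.26 + origin terminal 199.21 + freight 6978.08 + insurance 83.24 + destination terminal 354.07 + brokerage 266.35 + duty 7167.80 + delivery 1844.96 = 90290.29
Buyer's account: 0.00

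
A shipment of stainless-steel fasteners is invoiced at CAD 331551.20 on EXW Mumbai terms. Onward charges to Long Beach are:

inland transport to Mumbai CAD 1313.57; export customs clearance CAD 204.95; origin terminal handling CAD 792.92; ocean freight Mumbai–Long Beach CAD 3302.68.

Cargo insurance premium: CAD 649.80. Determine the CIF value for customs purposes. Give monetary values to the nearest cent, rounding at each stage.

CIF value: CAD 337815.12

CIF = EXW price + pre-shipment costs + freight + insurance
CIF = 331551.20 + 1313.57 + 204.95 + 792.92 + 3302.68 + 649.80 = 337815.12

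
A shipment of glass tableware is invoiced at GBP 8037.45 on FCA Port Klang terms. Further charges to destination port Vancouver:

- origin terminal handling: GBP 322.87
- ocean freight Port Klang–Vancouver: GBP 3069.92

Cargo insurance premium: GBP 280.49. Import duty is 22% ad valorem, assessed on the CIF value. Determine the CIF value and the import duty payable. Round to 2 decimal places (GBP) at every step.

CIF value: GBP 11710.73; import duty: GBP 2576.36

CIF = FCA price + pre-shipment costs + freight + insurance
CIF = 8037.45 + 322.87 + 3069.92 + 280.49 = 11710.73
Import duty = 11710.73 × 22% = 2576.36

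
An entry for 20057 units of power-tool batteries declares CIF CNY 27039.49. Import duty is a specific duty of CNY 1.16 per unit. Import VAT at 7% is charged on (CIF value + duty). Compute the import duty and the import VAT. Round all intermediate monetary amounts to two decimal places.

Import duty = 20057 × 1.16 = 23266.12
VAT base = CIF + duty = 27039.49 + 23266.12 = 50305.61
Import VAT = 50305.61 × 7% = 3521.39

Import duty: CNY 23266.12; import VAT: CNY 3521.39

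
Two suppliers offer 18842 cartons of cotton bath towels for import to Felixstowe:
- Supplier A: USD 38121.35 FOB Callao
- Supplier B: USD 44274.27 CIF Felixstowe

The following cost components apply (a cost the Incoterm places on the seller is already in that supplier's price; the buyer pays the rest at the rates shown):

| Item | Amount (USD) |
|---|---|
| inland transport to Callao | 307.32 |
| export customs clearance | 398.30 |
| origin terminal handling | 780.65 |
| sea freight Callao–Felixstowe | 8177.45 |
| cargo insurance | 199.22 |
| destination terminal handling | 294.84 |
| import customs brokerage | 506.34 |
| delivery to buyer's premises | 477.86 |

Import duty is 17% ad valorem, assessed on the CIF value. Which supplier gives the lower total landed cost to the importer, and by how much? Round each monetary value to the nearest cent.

Supplier A (FOB):
CIF value = FOB price + freight + insurance = 38121.35 + 8177.45 + 199.22 = 46498.02
Import duty = 46498.02 × 17% = 7904.66
Buyer bears (A): 8177.45 + 199.22 + 294.84 + 506.34 + 477.86 = 9655.71
Landed cost (A) = invoice 38121.35 + 9655.71 + duty 7904.66 = 55681.72
Supplier B (CIF):
The CIF price already equals the CIF value: 44274.27
Import duty = 44274.27 × 17% = 7526.63
Buyer bears (B): 294.84 + 506.34 + 477.86 = 1279.04
Landed cost (B) = invoice 44274.27 + 1279.04 + duty 7526.63 = 53079.94
Difference = |55681.72 − 53079.94| = 2601.78

Supplier B is cheaper by USD 2601.78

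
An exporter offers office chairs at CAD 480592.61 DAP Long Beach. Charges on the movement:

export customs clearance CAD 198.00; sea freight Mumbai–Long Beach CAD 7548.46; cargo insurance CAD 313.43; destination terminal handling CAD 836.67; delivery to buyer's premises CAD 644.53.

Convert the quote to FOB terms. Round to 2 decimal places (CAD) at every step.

FOB price: CAD 471249.52

Not relevant to the conversion: export clearance — on the seller under both DAP and FOB; already in the DAP price and stays in the FOB price.
From DAP to FOB, the seller no longer bears: freight, insurance, destination terminal, delivery.
FOB price = 480592.61 − 7548.46 − 313.43 − 836.67 − 644.53 = 471249.52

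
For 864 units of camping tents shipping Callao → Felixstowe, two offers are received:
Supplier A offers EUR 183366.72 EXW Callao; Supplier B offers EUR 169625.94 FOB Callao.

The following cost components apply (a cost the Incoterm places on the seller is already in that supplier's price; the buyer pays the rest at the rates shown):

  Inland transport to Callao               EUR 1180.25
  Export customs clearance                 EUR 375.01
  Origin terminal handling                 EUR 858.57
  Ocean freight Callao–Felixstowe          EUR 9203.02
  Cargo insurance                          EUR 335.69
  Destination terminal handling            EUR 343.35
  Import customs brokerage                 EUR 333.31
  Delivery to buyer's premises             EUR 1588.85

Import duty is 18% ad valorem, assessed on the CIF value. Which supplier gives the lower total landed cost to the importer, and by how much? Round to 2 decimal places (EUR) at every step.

Supplier A (EXW):
CIF value = EXW price + inland to port + export clearance + origin terminal + freight + insurance = 183366.72 + 1180.25 + 375.01 + 858.57 + 9203.02 + 335.69 = 195319.26
Import duty = 195319.26 × 18% = 35157.47
Buyer bears (A): 1180.25 + 375.01 + 858.57 + 9203.02 + 335.69 + 343.35 + 333.31 + 1588.85 = 14218.05
Landed cost (A) = invoice 183366.72 + 14218.05 + duty 35157.47 = 232742.24
Supplier B (FOB):
CIF value = FOB price + freight + insurance = 169625.94 + 9203.02 + 335.69 = 179164.65
Import duty = 179164.65 × 18% = 32249.64
Buyer bears (B): 9203.02 + 335.69 + 343.35 + 333.31 + 1588.85 = 11804.22
Landed cost (B) = invoice 169625.94 + 11804.22 + duty 32249.64 = 213679.80
Difference = |232742.24 − 213679.80| = 19062.44

Supplier B is cheaper by EUR 19062.44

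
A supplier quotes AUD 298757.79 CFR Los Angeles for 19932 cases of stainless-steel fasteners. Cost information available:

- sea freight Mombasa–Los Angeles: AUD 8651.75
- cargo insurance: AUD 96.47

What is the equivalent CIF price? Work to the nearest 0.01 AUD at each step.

CIF price: AUD 298854.26

Not relevant to the conversion: freight — on the seller under both CFR and CIF; already in the CFR price and stays in the CIF price.
From CFR to CIF, the seller additionally bears: insurance.
CIF price = 298757.79 + 96.47 = 298854.26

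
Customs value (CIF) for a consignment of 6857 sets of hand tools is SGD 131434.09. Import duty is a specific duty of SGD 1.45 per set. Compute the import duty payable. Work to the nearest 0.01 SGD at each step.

Import duty = 6857 × 1.45 = 9942.65

Import duty: SGD 9942.65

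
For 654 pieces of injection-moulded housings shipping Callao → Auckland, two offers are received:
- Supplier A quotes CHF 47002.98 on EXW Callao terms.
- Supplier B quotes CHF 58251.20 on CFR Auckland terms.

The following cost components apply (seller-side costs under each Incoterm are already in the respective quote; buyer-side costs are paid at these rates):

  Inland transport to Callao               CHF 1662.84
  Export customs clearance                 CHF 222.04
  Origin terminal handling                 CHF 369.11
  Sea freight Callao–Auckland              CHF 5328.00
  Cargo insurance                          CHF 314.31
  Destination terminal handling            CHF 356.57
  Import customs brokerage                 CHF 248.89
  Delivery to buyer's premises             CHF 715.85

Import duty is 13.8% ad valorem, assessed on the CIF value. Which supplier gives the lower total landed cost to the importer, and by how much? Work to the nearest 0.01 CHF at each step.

Supplier A (EXW):
CIF value = EXW price + inland to port + export clearance + origin terminal + freight + insurance = 47002.98 + 1662.84 + 222.04 + 369.11 + 5328.00 + 314.31 = 54899.28
Import duty = 54899.28 × 13.8% = 7576.10
Buyer bears (A): 1662.84 + 222.04 + 369.11 + 5328.00 + 314.31 + 356.57 + 248.89 + 715.85 = 9217.61
Landed cost (A) = invoice 47002.98 + 9217.61 + duty 7576.10 = 63796.69
Supplier B (CFR):
CIF value = CFR price + insurance = 58251.20 + 314.31 = 58565.51
Import duty = 58565.51 × 13.8% = 8082.04
Buyer bears (B): 314.31 + 356.57 + 248.89 + 715.85 = 1635.62
Landed cost (B) = invoice 58251.20 + 1635.62 + duty 8082.04 = 67968.86
Difference = |63796.69 − 67968.86| = 4172.17

Supplier A is cheaper by CHF 4172.17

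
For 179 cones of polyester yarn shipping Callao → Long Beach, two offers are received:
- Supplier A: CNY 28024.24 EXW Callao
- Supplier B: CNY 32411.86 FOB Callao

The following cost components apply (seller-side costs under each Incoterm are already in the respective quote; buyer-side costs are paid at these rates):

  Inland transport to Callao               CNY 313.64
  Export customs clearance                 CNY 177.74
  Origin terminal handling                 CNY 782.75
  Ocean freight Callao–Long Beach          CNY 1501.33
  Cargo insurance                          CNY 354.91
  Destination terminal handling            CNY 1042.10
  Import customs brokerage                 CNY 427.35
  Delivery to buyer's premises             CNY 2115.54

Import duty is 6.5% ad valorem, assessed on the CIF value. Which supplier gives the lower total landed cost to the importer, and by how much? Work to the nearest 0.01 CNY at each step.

Supplier A (EXW):
CIF value = EXW price + inland to port + export clearance + origin terminal + freight + insurance = 28024.24 + 313.64 + 177.74 + 782.75 + 1501.33 + 354.91 = 31154.61
Import duty = 31154.61 × 6.5% = 2025.05
Buyer bears (A): 313.64 + 177.74 + 782.75 + 1501.33 + 354.91 + 1042.10 + 427.35 + 2115.54 = 6715.36
Landed cost (A) = invoice 28024.24 + 6715.36 + duty 2025.05 = 36764.65
Supplier B (FOB):
CIF value = FOB price + freight + insurance = 32411.86 + 1501.33 + 354.91 = 34268.10
Import duty = 34268.10 × 6.5% = 2227.43
Buyer bears (B): 1501.33 + 354.91 + 1042.10 + 427.35 + 2115.54 = 5441.23
Landed cost (B) = invoice 32411.86 + 5441.23 + duty 2227.43 = 40080.52
Difference = |36764.65 − 40080.52| = 3315.87

Supplier A is cheaper by CNY 3315.87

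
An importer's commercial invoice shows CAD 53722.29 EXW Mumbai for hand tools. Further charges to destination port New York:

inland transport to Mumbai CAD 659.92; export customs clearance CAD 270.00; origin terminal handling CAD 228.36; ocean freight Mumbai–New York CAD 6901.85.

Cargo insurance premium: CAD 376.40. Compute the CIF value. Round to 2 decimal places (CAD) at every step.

CIF = EXW price + pre-shipment costs + freight + insurance
CIF = 53722.29 + 659.92 + 270.00 + 228.36 + 6901.85 + 376.40 = 62158.82

CIF value: CAD 62158.82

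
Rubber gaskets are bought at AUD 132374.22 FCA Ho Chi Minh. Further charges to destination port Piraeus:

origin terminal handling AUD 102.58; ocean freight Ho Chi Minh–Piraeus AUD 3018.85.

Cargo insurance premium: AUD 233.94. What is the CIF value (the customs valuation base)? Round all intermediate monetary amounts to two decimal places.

CIF value: AUD 135729.59

CIF = FCA price + pre-shipment costs + freight + insurance
CIF = 132374.22 + 102.58 + 3018.85 + 233.94 = 135729.59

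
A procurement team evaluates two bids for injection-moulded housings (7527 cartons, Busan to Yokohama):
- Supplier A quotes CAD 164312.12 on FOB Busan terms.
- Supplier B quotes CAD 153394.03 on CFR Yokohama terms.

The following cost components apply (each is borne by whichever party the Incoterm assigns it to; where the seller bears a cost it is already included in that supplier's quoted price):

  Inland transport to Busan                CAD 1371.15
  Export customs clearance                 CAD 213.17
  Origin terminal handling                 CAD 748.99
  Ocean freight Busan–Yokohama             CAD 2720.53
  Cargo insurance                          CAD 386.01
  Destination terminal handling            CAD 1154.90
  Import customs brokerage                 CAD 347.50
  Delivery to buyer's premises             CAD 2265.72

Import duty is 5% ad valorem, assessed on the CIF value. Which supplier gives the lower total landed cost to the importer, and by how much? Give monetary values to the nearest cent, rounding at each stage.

Supplier A (FOB):
CIF value = FOB price + freight + insurance = 164312.12 + 2720.53 + 386.01 = 167418.66
Import duty = 167418.66 × 5% = 8370.93
Buyer bears (A): 2720.53 + 386.01 + 1154.90 + 347.50 + 2265.72 = 6874.66
Landed cost (A) = invoice 164312.12 + 6874.66 + duty 8370.93 = 179557.71
Supplier B (CFR):
CIF value = CFR price + insurance = 153394.03 + 386.01 = 153780.04
Import duty = 153780.04 × 5% = 7689.00
Buyer bears (B): 386.01 + 1154.90 + 347.50 + 2265.72 = 4154.13
Landed cost (B) = invoice 153394.03 + 4154.13 + duty 7689.00 = 165237.16
Difference = |179557.71 − 165237.16| = 14320.55

Supplier B is cheaper by CAD 14320.55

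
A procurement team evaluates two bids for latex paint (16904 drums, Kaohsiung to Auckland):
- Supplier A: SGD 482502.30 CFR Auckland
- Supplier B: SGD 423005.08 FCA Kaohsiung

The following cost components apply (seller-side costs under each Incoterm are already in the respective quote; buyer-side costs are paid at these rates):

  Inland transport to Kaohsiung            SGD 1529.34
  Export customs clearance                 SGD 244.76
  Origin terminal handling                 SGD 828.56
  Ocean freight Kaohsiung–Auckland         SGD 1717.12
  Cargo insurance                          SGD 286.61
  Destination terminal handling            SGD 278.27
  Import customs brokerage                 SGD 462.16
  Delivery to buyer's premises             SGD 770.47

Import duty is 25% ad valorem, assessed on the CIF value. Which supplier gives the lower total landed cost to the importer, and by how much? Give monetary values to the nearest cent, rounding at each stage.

Supplier B is cheaper by SGD 71189.43

Supplier A (CFR):
CIF value = CFR price + insurance = 482502.30 + 286.61 = 482788.91
Import duty = 482788.91 × 25% = 120697.23
Buyer bears (A): 286.61 + 278.27 + 462.16 + 770.47 = 1797.51
Landed cost (A) = invoice 482502.30 + 1797.51 + duty 120697.23 = 604997.04
Supplier B (FCA):
CIF value = FCA price + origin terminal + freight + insurance = 423005.08 + 828.56 + 1717.12 + 286.61 = 425837.37
Import duty = 425837.37 × 25% = 106459.34
Buyer bears (B): 828.56 + 1717.12 + 286.61 + 278.27 + 462.16 + 770.47 = 4343.19
Landed cost (B) = invoice 423005.08 + 4343.19 + duty 106459.34 = 533807.61
Difference = |604997.04 − 533807.61| = 71189.43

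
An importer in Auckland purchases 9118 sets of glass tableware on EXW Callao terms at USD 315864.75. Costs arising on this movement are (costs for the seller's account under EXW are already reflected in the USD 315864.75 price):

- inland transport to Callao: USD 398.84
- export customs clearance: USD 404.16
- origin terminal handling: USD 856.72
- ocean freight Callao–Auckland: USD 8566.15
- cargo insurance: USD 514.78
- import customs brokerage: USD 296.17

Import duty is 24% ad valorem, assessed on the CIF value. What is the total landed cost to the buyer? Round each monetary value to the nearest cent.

EXW: the seller makes goods available at their premises; the buyer bears all onward costs.
CIF value = EXW price + inland to port + export clearance + origin terminal + freight + insurance = 315864.75 + 398.84 + 404.16 + 856.72 + 8566.15 + 514.78 = 326605.40
Import duty = 326605.40 × 24% = 78385.30
Buyer bears: inland to port 398.84 + export clearance 404.16 + origin terminal 856.72 + freight 8566.15 + insurance 514.78 + brokerage 296.17 + duty 78385.30 = 89422.12
Landed cost = invoice 315864.75 + 89422.12 = 405286.87

Total landed cost: USD 405286.87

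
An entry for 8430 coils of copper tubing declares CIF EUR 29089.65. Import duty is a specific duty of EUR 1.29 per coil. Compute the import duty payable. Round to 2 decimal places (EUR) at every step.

Import duty = 8430 × 1.29 = 10874.70

Import duty: EUR 10874.70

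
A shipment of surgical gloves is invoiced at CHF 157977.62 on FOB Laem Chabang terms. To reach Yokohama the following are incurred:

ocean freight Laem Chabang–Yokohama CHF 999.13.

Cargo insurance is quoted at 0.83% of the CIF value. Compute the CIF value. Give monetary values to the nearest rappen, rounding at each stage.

Let C be the CIF value. C = FOB price + freight + 0.83% × C
C − 0.83% × C = 157977.62 + 999.13
0.9917 × C = 158976.75
C = 158976.75 / 0.9917 = 160307.30
Insurance premium = 0.83% × 160307.30 = 1330.55

CIF value: CHF 160307.30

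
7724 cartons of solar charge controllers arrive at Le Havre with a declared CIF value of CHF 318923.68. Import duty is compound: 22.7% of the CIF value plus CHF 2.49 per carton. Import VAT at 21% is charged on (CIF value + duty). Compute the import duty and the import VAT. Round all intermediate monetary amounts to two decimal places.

Import duty: CHF 91628.44; import VAT: CHF 86215.95

Ad valorem component: 318923.68 × 22.7% = 72395.68
Specific component: 7724 × 2.49 = 19232.76
Import duty = 72395.68 + 19232.76 = 91628.44
VAT base = CIF + duty = 318923.68 + 91628.44 = 410552.12
Import VAT = 410552.12 × 21% = 86215.95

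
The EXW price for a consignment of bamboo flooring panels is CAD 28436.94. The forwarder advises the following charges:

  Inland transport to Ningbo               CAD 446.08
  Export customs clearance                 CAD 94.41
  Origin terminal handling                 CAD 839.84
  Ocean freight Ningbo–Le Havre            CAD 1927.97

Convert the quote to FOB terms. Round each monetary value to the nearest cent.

Not relevant to the conversion: freight — on the buyer under both terms; not part of either seller's price.
From EXW to FOB, the seller additionally bears: inland to port, export clearance, origin terminal.
FOB price = 28436.94 + 446.08 + 94.41 + 839.84 = 29817.27

FOB price: CAD 29817.27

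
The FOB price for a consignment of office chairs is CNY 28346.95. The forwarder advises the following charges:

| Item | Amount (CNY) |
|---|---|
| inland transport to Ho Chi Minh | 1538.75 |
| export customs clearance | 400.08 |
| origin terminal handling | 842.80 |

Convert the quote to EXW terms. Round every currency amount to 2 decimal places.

EXW price: CNY 25565.32

From FOB to EXW, the seller no longer bears: inland to port, export clearance, origin terminal.
EXW price = 28346.95 − 1538.75 − 400.08 − 842.80 = 25565.32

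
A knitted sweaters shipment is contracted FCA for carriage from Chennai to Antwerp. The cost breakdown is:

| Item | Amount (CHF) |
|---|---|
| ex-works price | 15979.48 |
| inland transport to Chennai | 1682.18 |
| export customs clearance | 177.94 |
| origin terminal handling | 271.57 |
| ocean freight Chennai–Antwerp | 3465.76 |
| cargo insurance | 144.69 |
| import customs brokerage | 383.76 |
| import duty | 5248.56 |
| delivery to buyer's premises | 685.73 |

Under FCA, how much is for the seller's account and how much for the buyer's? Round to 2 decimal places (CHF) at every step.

FCA: the seller delivers export-cleared goods to the carrier; the buyer bears costs from that point.
Seller's account: goods 15979.48 + inland to port 1682.18 + export clearance 177.94 = 17839.60
Buyer's account: origin terminal 271.57 + freight 3465.76 + insurance 144.69 + brokerage 383.76 + duty 5248.56 + delivery 685.73 = 10200.07

Seller: CHF 17839.60; buyer: CHF 10200.07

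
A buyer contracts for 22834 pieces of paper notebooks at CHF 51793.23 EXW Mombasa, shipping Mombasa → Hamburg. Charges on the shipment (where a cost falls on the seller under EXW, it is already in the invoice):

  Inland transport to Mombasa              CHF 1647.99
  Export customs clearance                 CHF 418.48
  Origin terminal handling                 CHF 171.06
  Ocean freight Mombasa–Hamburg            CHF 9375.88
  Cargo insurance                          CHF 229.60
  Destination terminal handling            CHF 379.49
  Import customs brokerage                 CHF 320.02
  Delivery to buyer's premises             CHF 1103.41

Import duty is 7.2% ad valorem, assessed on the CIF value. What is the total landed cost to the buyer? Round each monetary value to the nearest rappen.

EXW: the seller makes goods available at their premises; the buyer bears all onward costs.
CIF value = EXW price + inland to port + export clearance + origin terminal + freight + insurance = 51793.23 + 1647.99 + 418.48 + 171.06 + 9375.88 + 229.60 = 63636.24
Import duty = 63636.24 × 7.2% = 4581.81
Buyer bears: inland to port 1647.99 + export clearance 418.48 + origin terminal 171.06 + freight 9375.88 + insurance 229.60 + destination terminal 379.49 + brokerage 320.02 + delivery 1103.41 + duty 4581.81 = 18227.74
Landed cost = invoice 51793.23 + 18227.74 = 70020.97

Total landed cost: CHF 70020.97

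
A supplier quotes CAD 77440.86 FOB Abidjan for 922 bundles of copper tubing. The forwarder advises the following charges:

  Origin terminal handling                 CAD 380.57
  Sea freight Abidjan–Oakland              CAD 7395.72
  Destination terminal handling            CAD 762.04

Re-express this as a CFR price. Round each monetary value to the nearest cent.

CFR price: CAD 84836.58

Not relevant to the conversion: origin terminal — on the seller under both FOB and CFR; already in the FOB price and stays in the CFR price. destination terminal — on the buyer under both terms; not part of either seller's price.
From FOB to CFR, the seller additionally bears: freight.
CFR price = 77440.86 + 7395.72 = 84836.58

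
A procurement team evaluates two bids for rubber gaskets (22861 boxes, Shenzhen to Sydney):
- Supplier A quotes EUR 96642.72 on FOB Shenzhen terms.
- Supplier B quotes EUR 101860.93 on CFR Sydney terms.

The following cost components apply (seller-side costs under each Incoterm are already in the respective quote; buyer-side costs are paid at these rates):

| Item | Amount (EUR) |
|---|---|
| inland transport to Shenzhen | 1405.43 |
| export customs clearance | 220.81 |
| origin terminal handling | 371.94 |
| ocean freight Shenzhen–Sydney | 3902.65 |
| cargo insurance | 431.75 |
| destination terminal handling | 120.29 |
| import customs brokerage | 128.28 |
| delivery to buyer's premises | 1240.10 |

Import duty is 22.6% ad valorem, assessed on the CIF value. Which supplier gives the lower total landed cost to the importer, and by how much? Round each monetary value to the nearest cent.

Supplier A is cheaper by EUR 1612.88

Supplier A (FOB):
CIF value = FOB price + freight + insurance = 96642.72 + 3902.65 + 431.75 = 100977.12
Import duty = 100977.12 × 22.6% = 22820.83
Buyer bears (A): 3902.65 + 431.75 + 120.29 + 128.28 + 1240.10 = 5823.07
Landed cost (A) = invoice 96642.72 + 5823.07 + duty 22820.83 = 125286.62
Supplier B (CFR):
CIF value = CFR price + insurance = 101860.93 + 431.75 = 102292.68
Import duty = 102292.68 × 22.6% = 23118.15
Buyer bears (B): 431.75 + 120.29 + 128.28 + 1240.10 = 1920.42
Landed cost (B) = invoice 101860.93 + 1920.42 + duty 23118.15 = 126899.50
Difference = |125286.62 − 126899.50| = 1612.88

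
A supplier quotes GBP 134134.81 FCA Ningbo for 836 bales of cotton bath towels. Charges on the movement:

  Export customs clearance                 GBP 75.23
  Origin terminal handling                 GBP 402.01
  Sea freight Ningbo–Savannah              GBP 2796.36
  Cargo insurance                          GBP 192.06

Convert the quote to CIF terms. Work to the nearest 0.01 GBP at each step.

CIF price: GBP 137525.24

Not relevant to the conversion: export clearance — on the seller under both FCA and CIF; already in the FCA price and stays in the CIF price.
From FCA to CIF, the seller additionally bears: origin terminal, freight, insurance.
CIF price = 134134.81 + 402.01 + 2796.36 + 192.06 = 137525.24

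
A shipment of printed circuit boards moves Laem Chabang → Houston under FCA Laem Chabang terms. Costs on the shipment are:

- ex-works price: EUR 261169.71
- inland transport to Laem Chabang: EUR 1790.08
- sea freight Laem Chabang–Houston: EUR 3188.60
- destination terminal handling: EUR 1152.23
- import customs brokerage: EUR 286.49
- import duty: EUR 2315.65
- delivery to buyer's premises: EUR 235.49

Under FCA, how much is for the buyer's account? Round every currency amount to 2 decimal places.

Buyer's account: EUR 7178.46

FCA: the seller delivers export-cleared goods to the carrier; the buyer bears costs from that point.
Seller's account: goods 261169.71 + inland to port 1790.08 = 262959.79
Buyer's account: freight 3188.60 + destination terminal 1152.23 + brokerage 286.49 + duty 2315.65 + delivery 235.49 = 7178.46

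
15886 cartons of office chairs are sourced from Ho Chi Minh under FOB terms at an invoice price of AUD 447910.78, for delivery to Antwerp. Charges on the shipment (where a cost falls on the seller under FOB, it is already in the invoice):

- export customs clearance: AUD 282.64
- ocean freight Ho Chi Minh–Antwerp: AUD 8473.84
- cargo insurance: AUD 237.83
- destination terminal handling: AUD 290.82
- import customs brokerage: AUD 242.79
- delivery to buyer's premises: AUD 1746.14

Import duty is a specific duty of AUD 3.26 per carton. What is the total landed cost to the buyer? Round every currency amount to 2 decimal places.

Total landed cost: AUD 510690.56

FOB: the seller bears costs until goods are on board at the origin port; the buyer bears freight, insurance and all costs thereafter.
Already in the invoice (seller's account under FOB): export clearance — exclude.
CIF value = FOB price + freight + insurance = 447910.78 + 8473.84 + 237.83 = 456622.45
Import duty = 15886 × 3.26 = 51788.36
Buyer bears: freight 8473.84 + insurance 237.83 + destination terminal 290.82 + brokerage 242.79 + delivery 1746.14 + duty 51788.36 = 62779.78
Landed cost = invoice 447910.78 + 62779.78 = 510690.56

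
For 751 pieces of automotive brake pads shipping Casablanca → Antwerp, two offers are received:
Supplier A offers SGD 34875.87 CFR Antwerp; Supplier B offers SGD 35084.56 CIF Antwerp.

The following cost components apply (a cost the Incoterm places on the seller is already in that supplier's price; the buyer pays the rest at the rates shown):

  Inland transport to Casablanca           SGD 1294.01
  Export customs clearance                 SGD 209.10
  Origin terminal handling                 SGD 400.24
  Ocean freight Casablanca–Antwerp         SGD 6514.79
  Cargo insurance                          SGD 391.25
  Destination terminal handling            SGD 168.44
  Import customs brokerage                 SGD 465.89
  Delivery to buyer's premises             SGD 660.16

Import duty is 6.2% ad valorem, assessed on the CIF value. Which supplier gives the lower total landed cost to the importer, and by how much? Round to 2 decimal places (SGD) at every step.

Supplier B is cheaper by SGD 193.88

Supplier A (CFR):
CIF value = CFR price + insurance = 34875.87 + 391.25 = 35267.12
Import duty = 35267.12 × 6.2% = 2186.56
Buyer bears (A): 391.25 + 168.44 + 465.89 + 660.16 = 1685.74
Landed cost (A) = invoice 34875.87 + 1685.74 + duty 2186.56 = 38748.17
Supplier B (CIF):
The CIF price already equals the CIF value: 35084.56
Import duty = 35084.56 × 6.2% = 2175.24
Buyer bears (B): 168.44 + 465.89 + 660.16 = 1294.49
Landed cost (B) = invoice 35084.56 + 1294.49 + duty 2175.24 = 38554.29
Difference = |38748.17 − 38554.29| = 193.88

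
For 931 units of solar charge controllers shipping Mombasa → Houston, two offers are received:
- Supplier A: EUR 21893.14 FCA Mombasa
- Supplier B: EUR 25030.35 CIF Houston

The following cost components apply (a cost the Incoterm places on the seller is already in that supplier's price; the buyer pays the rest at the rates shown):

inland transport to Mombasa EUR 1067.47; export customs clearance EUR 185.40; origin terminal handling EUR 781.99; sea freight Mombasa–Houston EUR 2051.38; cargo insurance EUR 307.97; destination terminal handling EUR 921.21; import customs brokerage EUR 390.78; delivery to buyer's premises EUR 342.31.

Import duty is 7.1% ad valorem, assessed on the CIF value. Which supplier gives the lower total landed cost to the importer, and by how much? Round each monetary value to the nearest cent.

Supplier A (FCA):
CIF value = FCA price + origin terminal + freight + insurance = 21893.14 + 781.99 + 2051.38 + 307.97 = 25034.48
Import duty = 25034.48 × 7.1% = 1777.45
Buyer bears (A): 781.99 + 2051.38 + 307.97 + 921.21 + 390.78 + 342.31 = 4795.64
Landed cost (A) = invoice 21893.14 + 4795.64 + duty 1777.45 = 28466.23
Supplier B (CIF):
The CIF price already equals the CIF value: 25030.35
Import duty = 25030.35 × 7.1% = 1777.15
Buyer bears (B): 921.21 + 390.78 + 342.31 = 1654.30
Landed cost (B) = invoice 25030.35 + 1654.30 + duty 1777.15 = 28461.80
Difference = |28466.23 − 28461.80| = 4.43

Supplier B is cheaper by EUR 4.43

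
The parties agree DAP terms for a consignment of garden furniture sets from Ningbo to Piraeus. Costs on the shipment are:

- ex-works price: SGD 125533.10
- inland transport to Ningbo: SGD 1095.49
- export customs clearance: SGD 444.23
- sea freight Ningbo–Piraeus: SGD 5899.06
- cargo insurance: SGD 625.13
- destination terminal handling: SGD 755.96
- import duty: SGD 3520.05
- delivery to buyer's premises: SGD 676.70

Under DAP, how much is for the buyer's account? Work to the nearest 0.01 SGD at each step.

DAP: the seller bears all costs to the named destination except import duty and clearance.
Seller's account: goods 125533.10 + inland to port 1095.49 + export clearance 444.23 + freight 5899.06 + insurance 625.13 + destination terminal 755.96 + delivery 676.70 = 135029.67
Buyer's account: duty 3520.05 = 3520.05

Buyer's account: SGD 3520.05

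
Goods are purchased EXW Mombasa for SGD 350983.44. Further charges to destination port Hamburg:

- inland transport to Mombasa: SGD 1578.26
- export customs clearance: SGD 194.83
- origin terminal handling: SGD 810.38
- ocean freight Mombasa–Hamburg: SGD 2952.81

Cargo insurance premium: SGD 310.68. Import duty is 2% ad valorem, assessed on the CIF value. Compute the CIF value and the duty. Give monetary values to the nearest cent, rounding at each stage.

CIF = EXW price + pre-shipment costs + freight + insurance
CIF = 350983.44 + 1578.26 + 194.83 + 810.38 + 2952.81 + 310.68 = 356830.40
Import duty = 356830.40 × 2% = 7136.61

CIF value: SGD 356830.40; import duty: SGD 7136.61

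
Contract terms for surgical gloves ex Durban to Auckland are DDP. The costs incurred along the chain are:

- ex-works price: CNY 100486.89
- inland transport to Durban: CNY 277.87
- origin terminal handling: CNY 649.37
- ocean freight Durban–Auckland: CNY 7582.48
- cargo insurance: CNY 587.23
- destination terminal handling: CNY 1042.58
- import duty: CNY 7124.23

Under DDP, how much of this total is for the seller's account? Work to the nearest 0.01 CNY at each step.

Seller's account: CNY 117750.65

DDP: the seller bears all costs including import duty.
Seller's account: goods 100486.89 + inland to port 277.87 + origin terminal 649.37 + freight 7582.48 + insurance 587.23 + destination terminal 1042.58 + duty 7124.23 = 117750.65
Buyer's account: 0.00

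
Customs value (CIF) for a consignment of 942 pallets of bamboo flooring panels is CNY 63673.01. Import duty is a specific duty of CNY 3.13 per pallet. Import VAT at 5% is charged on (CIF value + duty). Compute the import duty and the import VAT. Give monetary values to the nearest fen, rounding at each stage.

Import duty: CNY 2948.46; import VAT: CNY 3331.07

Import duty = 942 × 3.13 = 2948.46
VAT base = CIF + duty = 63673.01 + 2948.46 = 66621.47
Import VAT = 66621.47 × 5% = 3331.07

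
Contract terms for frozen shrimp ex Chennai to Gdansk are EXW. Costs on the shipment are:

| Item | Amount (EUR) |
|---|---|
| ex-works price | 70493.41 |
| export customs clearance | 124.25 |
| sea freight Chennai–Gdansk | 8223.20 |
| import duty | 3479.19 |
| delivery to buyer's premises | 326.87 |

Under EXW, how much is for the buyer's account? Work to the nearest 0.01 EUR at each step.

EXW: the seller makes goods available at their premises; the buyer bears all onward costs.
Seller's account: goods 70493.41 = 70493.41
Buyer's account: export clearance 124.25 + freight 8223.20 + duty 3479.19 + delivery 326.87 = 12153.51

Buyer's account: EUR 12153.51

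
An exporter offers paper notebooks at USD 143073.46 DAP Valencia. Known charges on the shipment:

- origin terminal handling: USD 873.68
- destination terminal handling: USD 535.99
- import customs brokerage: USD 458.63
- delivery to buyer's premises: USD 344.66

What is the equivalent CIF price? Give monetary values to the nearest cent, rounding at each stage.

Not relevant to the conversion: origin terminal — on the seller under both DAP and CIF; already in the DAP price and stays in the CIF price. brokerage — on the buyer under both terms; not part of either seller's price.
From DAP to CIF, the seller no longer bears: destination terminal, delivery.
CIF price = 143073.46 − 535.99 − 344.66 = 142192.81

CIF price: USD 142192.81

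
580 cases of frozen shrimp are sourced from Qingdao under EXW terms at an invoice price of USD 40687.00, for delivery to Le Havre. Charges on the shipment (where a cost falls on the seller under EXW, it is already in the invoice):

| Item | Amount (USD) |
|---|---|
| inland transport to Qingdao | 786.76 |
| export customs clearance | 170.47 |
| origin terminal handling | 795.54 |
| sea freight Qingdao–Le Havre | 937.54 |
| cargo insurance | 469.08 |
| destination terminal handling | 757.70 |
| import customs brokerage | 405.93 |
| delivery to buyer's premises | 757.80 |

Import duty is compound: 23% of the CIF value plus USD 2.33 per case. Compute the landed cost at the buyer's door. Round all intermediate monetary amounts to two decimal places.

Total landed cost: USD 57203.89

EXW: the seller makes goods available at their premises; the buyer bears all onward costs.
CIF value = EXW price + inland to port + export clearance + origin terminal + freight + insurance = 40687.00 + 786.76 + 170.47 + 795.54 + 937.54 + 469.08 = 43846.39
Ad valorem component: 43846.39 × 23% = 10084.67
Specific component: 580 × 2.33 = 1351.40
Import duty = 10084.67 + 1351.40 = 11436.07
Buyer bears: inland to port 786.76 + export clearance 170.47 + origin terminal 795.54 + freight 937.54 + insurance 469.08 + destination terminal 757.70 + brokerage 405.93 + delivery 757.80 + duty 11436.07 = 16516.89
Landed cost = invoice 40687.00 + 16516.89 = 57203.89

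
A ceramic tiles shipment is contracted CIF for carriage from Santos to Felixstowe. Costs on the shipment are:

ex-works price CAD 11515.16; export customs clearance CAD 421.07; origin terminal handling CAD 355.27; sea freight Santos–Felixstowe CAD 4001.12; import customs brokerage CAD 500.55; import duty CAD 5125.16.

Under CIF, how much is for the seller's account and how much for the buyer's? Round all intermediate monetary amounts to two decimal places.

Seller: CAD 16292.62; buyer: CAD 5625.71

CIF: the seller pays costs through ocean freight and marine insurance to the destination port.
Seller's account: goods 11515.16 + export clearance 421.07 + origin terminal 355.27 + freight 4001.12 = 16292.62
Buyer's account: brokerage 500.55 + duty 5125.16 = 5625.71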